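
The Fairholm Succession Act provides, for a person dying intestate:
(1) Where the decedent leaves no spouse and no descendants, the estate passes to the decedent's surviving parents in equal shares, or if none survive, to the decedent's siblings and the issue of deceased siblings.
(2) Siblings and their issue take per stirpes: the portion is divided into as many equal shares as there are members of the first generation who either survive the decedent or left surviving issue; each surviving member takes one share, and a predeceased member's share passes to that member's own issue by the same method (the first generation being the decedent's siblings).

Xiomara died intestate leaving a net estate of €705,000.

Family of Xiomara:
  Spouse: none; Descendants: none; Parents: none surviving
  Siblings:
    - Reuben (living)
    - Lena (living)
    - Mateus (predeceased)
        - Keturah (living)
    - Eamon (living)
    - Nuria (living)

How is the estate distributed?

Reuben: €141,000; Lena: €141,000; Keturah: €141,000; Eamon: €141,000; Nuria: €141,000

The entire €705,000 passes to the siblings and their issue.
That amount (€705,000) is divided into 5 shares of €141,000: Reuben, Lena, Eamon, and Nuria each take €141,000; Mateus's €141,000 share passes to Mateus's issue.
Mateus's share (€141,000) passes entirely to Keturah.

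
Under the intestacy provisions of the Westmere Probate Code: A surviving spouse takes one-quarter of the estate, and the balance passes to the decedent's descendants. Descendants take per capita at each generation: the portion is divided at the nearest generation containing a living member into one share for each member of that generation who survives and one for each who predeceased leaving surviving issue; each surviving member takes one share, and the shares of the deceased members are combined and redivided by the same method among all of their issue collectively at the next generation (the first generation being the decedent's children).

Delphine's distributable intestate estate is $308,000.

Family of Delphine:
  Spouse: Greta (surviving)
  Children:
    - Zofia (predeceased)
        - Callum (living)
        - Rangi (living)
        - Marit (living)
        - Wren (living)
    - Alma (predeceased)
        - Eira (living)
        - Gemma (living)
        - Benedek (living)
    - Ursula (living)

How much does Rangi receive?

Rangi receives $22,000.

Greta takes one-quarter of $308,000 = $77,000. The remaining $231,000 passes to the descendants.
The descendants' portion ($231,000) is divided at the children's generation into 3 shares of $77,000. Ursula takes $77,000. The 2 shares of the deceased (Zofia and Alma) are combined into a pool of $154,000.
That pool ($154,000) is divided at the grandchildren's generation equally among Callum, Rangi, Marit, Wren, Eira, Gemma, and Benedek: $22,000 each.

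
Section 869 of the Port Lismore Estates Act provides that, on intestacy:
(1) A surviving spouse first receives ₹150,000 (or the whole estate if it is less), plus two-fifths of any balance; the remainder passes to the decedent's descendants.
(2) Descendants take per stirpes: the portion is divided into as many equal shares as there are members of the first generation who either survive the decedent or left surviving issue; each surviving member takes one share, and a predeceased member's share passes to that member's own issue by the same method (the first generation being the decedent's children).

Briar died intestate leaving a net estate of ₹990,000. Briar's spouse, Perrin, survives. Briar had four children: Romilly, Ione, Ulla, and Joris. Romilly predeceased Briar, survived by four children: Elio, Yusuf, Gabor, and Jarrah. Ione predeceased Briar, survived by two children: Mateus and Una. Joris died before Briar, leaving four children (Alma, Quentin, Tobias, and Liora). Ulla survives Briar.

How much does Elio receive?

Perrin first takes ₹150,000, leaving a balance of ₹840,000. Perrin then takes two-fifths of the balance (₹336,000), for a total of ₹486,000. The remaining ₹504,000 passes to the descendants.
The descendants' portion (₹504,000) is divided into 4 shares of ₹126,000: Ulla takes ₹126,000; Romilly's ₹126,000 share passes to Romilly's issue; Ione's ₹126,000 share passes to Ione's issue; Joris's ₹126,000 share passes to Joris's issue.
Romilly's share (₹126,000) is divided into 4 shares of ₹31,500: Elio, Yusuf, Gabor, and Jarrah each take ₹31,500.
Ione's share (₹126,000) is divided into 2 shares of ₹63,000: Mateus and Una each take ₹63,000.
Joris's share (₹126,000) is divided into 4 shares of ₹31,500: Alma, Quentin, Tobias, and Liora each take ₹31,500.

Elio receives ₹31,500.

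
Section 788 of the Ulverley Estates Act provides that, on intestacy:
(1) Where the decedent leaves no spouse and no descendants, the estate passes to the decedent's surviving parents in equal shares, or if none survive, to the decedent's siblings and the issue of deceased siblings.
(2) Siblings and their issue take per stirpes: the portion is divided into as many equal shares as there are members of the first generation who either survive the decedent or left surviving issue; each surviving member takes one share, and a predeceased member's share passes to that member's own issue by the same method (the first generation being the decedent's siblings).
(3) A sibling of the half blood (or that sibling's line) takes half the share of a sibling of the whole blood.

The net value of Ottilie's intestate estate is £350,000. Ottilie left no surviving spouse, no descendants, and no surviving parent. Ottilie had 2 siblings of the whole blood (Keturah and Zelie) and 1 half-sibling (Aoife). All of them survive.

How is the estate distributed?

Keturah: £140,000; Zelie: £140,000; Aoife: £70,000

The entire £350,000 passes to the siblings and their issue.
Counting each half-blood sibling's line as half a unit, there are 5/2 units in £350,000, so one unit is £140,000. Whole-blood lines (Keturah and Zelie) take £140,000 each; half-blood lines (Aoife) take £70,000 each.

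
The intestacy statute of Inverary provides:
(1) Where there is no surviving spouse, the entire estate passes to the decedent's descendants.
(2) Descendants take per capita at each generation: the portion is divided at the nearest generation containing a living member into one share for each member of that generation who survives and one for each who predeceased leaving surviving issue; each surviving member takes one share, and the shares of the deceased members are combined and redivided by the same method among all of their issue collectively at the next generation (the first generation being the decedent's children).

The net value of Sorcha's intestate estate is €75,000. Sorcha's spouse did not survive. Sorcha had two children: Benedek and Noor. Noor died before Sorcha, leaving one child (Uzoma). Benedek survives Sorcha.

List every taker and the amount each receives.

The entire €75,000 passes to the descendants.
That amount (€75,000) is divided at the children's generation into 2 shares of €37,500. Benedek takes €37,500. The remaining share for the deceased Noor (€37,500) is carried to the next generation.
That pool (€37,500) passes entirely to Uzoma, the sole taker at the grandchildren's generation.

Benedek: €37,500; Uzoma: €37,500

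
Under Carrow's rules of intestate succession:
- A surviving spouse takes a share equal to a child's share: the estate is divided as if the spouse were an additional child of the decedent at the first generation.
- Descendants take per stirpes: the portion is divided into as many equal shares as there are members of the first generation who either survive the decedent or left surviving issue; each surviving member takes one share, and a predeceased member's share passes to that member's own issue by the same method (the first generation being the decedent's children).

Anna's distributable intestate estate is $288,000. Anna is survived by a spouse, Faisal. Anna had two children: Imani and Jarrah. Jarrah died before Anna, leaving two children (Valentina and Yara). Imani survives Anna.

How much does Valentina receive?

Valentina receives $48,000.

The spouse counts as an additional share at the children's level, so there are 3 primary shares of $96,000. Faisal takes one such share ($96,000).
The children's combined portion ($192,000) is divided into 2 shares of $96,000: Imani takes $96,000; Jarrah's $96,000 share passes to Jarrah's issue.
Jarrah's share ($96,000) is divided into 2 shares of $48,000: Valentina and Yara each take $48,000.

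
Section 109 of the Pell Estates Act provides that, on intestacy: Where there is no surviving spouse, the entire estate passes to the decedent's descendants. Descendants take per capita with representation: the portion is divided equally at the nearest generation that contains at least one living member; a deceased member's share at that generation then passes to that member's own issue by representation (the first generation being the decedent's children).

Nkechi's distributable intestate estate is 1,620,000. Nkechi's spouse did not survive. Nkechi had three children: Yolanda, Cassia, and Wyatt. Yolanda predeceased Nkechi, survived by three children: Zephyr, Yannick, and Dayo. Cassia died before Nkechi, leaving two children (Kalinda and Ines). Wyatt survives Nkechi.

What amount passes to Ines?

The entire 1,620,000 passes to the descendants.
That amount (1,620,000) is divided into 3 shares of 540,000: Wyatt takes 540,000; Yolanda's 540,000 share passes to Yolanda's issue; Cassia's 540,000 share passes to Cassia's issue.
Yolanda's share (540,000) is divided into 3 shares of 180,000: Zephyr, Yannick, and Dayo each take 180,000.
Cassia's share (540,000) is divided into 2 shares of 270,000: Kalinda and Ines each take 270,000.

Ines receives 270,000.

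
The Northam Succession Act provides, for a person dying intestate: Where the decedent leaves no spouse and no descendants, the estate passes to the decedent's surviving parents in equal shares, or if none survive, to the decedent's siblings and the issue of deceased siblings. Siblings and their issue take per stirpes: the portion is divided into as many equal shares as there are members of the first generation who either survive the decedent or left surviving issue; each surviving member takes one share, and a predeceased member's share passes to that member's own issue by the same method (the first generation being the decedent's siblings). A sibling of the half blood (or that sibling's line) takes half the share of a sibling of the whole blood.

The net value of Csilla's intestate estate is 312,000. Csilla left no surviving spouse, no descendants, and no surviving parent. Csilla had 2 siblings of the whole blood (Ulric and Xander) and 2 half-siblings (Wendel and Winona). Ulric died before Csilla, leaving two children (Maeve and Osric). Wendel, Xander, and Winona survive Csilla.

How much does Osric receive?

Osric receives 52,000.

The entire 312,000 passes to the siblings and their issue.
Counting each half-blood sibling's line as half a unit, there are 3 units in 312,000, so one unit is 104,000. Whole-blood lines (Ulric and Xander) take 104,000 each; half-blood lines (Wendel and Winona) take 52,000 each.
Ulric's share (104,000) is divided into 2 shares of 52,000: Maeve and Osric each take 52,000.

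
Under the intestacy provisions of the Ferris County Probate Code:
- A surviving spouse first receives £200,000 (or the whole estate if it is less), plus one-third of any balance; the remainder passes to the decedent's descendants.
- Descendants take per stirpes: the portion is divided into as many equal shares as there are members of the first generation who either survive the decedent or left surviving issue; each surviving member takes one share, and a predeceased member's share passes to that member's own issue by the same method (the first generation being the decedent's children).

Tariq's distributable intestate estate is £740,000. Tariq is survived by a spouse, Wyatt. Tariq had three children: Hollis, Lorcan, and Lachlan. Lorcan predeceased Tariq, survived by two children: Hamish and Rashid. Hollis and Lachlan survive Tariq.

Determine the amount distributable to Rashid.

Wyatt first takes £200,000, leaving a balance of £540,000. Wyatt then takes one-third of the balance (£180,000), for a total of £380,000. The remaining £360,000 passes to the descendants.
The descendants' portion (£360,000) is divided into 3 shares of £120,000: Hollis and Lachlan each take £120,000; Lorcan's £120,000 share passes to Lorcan's issue.
Lorcan's share (£120,000) is divided into 2 shares of £60,000: Hamish and Rashid each take £60,000.

Rashid receives £60,000.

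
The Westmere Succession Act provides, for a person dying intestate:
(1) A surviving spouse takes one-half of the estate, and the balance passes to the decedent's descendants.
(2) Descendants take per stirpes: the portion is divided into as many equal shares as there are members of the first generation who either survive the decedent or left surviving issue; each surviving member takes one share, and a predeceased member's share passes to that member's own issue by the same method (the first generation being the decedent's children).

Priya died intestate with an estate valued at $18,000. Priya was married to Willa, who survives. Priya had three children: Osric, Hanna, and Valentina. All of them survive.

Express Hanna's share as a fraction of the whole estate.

Hanna receives 1/6 of the estate.

Willa takes one-half of $18,000 = $9,000. The remaining $9,000 passes to the descendants.
The descendants' portion ($9,000) is divided into 3 shares of $3,000: Osric, Hanna, and Valentina each take $3,000.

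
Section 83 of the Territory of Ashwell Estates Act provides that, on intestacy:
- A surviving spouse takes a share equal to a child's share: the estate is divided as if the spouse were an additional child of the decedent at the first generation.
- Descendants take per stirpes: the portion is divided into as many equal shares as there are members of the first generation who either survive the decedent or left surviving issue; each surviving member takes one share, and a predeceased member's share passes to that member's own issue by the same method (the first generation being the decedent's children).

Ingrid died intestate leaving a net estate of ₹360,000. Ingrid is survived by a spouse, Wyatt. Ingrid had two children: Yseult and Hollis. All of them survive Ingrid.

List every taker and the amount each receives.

Wyatt: ₹120,000; Yseult: ₹120,000; Hollis: ₹120,000

The spouse counts as an additional share at the children's level, so there are 3 primary shares of ₹120,000. Wyatt takes one such share (₹120,000).
The children's combined portion (₹240,000) is divided into 2 shares of ₹120,000: Yseult and Hollis each take ₹120,000.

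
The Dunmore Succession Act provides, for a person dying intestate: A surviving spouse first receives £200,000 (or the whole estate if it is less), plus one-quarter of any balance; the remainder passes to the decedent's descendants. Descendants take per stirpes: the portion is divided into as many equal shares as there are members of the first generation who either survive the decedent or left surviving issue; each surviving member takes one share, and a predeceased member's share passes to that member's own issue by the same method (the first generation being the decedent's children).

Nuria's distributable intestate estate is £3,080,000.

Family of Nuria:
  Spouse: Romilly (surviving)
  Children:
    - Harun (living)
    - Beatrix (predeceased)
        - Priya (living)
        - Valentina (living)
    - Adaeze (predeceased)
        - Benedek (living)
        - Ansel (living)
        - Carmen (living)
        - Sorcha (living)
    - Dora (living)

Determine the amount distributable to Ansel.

Ansel receives £135,000.

Romilly first takes £200,000, leaving a balance of £2,880,000. Romilly then takes one-quarter of the balance (£720,000), for a total of £920,000. The remaining £2,160,000 passes to the descendants.
The descendants' portion (£2,160,000) is divided into 4 shares of £540,000: Harun and Dora each take £540,000; Beatrix's £540,000 share passes to Beatrix's issue; Adaeze's £540,000 share passes to Adaeze's issue.
Beatrix's share (£540,000) is divided into 2 shares of £270,000: Priya and Valentina each take £270,000.
Adaeze's share (£540,000) is divided into 4 shares of £135,000: Benedek, Ansel, Carmen, and Sorcha each take £135,000.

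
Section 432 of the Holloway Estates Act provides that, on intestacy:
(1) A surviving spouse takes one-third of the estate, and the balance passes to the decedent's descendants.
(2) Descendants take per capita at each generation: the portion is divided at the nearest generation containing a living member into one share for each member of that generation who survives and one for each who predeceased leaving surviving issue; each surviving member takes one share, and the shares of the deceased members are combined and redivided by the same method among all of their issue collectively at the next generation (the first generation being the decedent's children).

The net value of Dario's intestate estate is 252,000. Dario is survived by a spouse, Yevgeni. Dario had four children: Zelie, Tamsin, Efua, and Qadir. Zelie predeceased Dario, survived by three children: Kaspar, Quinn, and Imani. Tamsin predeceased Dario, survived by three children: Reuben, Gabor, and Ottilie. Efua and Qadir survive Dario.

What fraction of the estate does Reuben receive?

Yevgeni takes one-third of 252,000 = 84,000. The remaining 168,000 passes to the descendants.
The descendants' portion (168,000) is divided at the children's generation into 4 shares of 42,000. Efua and Qadir each take 42,000. The 2 shares of the deceased (Zelie and Tamsin) are combined into a pool of 84,000.
That pool (84,000) is divided at the grandchildren's generation equally among Kaspar, Quinn, Imani, Reuben, Gabor, and Ottilie: 14,000 each.

Reuben receives 1/18 of the estate.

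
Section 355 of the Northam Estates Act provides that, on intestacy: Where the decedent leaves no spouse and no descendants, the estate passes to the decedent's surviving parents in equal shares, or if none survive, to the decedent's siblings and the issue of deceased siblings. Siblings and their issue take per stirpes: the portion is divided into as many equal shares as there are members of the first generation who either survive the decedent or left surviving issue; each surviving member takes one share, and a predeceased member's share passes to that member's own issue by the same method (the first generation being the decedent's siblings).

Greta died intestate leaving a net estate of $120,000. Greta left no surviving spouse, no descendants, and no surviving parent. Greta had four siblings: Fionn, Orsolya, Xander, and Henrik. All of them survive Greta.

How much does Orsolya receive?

Orsolya receives $30,000.

The entire $120,000 passes to the siblings and their issue.
That amount ($120,000) is divided into 4 shares of $30,000: Fionn, Orsolya, Xander, and Henrik each take $30,000.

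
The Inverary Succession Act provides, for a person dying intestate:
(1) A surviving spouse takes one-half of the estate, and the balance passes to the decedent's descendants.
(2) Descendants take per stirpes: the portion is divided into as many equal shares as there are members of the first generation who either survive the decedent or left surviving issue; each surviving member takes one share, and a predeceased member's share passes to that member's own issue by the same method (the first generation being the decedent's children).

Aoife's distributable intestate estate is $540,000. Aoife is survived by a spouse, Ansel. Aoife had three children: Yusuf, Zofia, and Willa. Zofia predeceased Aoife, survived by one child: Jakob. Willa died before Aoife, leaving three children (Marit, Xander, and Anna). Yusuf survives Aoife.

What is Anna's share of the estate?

Ansel takes one-half of $540,000 = $270,000. The remaining $270,000 passes to the descendants.
The descendants' portion ($270,000) is divided into 3 shares of $90,000: Yusuf takes $90,000; Zofia's $90,000 share passes to Zofia's issue; Willa's $90,000 share passes to Willa's issue.
Zofia's share ($90,000) passes entirely to Jakob.
Willa's share ($90,000) is divided into 3 shares of $30,000: Marit, Xander, and Anna each take $30,000.

Anna receives $30,000.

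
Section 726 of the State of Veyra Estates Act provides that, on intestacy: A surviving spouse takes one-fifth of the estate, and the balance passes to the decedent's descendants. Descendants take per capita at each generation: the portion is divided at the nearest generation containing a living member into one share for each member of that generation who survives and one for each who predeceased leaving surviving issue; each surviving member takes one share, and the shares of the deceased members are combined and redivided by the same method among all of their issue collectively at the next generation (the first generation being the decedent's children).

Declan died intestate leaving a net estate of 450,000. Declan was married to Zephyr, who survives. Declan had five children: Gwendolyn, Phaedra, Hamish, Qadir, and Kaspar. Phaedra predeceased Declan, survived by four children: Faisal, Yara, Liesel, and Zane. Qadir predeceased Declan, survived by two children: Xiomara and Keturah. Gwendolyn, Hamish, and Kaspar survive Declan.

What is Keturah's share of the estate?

Keturah receives 24,000.

Zephyr takes one-fifth of 450,000 = 90,000. The remaining 360,000 passes to the descendants.
The descendants' portion (360,000) is divided at the children's generation into 5 shares of 72,000. Gwendolyn, Hamish, and Kaspar each take 72,000. The 2 shares of the deceased (Phaedra and Qadir) are combined into a pool of 144,000.
That pool (144,000) is divided at the grandchildren's generation equally among Faisal, Yara, Liesel, Zane, Xiomara, and Keturah: 24,000 each.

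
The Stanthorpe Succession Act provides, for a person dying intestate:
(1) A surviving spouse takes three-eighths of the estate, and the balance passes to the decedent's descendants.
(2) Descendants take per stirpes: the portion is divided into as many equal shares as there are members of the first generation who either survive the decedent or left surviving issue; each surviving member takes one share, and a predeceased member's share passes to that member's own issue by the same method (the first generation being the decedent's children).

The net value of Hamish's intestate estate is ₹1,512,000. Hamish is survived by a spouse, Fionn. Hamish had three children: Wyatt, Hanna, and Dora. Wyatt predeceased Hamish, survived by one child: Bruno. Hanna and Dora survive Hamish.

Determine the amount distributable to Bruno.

Bruno receives ₹315,000.

Fionn takes three-eighths of ₹1,512,000 = ₹567,000. The remaining ₹945,000 passes to the descendants.
The descendants' portion (₹945,000) is divided into 3 shares of ₹315,000: Hanna and Dora each take ₹315,000; Wyatt's ₹315,000 share passes to Wyatt's issue.
Wyatt's share (₹315,000) passes entirely to Bruno.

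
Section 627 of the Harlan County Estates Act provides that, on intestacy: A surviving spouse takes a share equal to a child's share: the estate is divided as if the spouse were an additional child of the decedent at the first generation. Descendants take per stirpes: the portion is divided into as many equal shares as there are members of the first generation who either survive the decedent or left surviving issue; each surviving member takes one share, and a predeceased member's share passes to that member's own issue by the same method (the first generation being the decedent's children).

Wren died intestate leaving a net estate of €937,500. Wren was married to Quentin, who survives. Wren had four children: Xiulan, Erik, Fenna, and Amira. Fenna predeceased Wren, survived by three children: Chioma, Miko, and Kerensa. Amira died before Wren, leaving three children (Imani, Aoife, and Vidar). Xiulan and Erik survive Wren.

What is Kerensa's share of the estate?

The spouse counts as an additional share at the children's level, so there are 5 primary shares of €187,500. Quentin takes one such share (€187,500).
The children's combined portion (€750,000) is divided into 4 shares of €187,500: Xiulan and Erik each take €187,500; Fenna's €187,500 share passes to Fenna's issue; Amira's €187,500 share passes to Amira's issue.
Fenna's share (€187,500) is divided into 3 shares of €62,500: Chioma, Miko, and Kerensa each take €62,500.
Amira's share (€187,500) is divided into 3 shares of €62,500: Imani, Aoife, and Vidar each take €62,500.

Kerensa receives €62,500.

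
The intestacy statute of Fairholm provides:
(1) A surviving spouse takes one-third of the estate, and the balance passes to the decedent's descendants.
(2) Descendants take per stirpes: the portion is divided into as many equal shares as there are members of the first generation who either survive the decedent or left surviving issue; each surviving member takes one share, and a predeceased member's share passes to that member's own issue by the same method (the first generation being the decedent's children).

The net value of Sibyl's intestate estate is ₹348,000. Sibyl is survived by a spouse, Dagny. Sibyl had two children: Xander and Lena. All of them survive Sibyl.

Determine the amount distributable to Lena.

Lena receives ₹116,000.

Dagny takes one-third of ₹348,000 = ₹116,000. The remaining ₹232,000 passes to the descendants.
The descendants' portion (₹232,000) is divided into 2 shares of ₹116,000: Xander and Lena each take ₹116,000.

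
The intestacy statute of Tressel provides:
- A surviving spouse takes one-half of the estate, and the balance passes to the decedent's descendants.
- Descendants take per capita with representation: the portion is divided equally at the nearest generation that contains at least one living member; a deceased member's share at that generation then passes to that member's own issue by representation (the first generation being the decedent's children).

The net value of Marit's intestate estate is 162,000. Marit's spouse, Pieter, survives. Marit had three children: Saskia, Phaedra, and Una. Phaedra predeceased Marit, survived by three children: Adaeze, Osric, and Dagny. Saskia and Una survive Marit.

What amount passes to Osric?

Osric receives 9,000.

Pieter takes one-half of 162,000 = 81,000. The remaining 81,000 passes to the descendants.
The descendants' portion (81,000) is divided into 3 shares of 27,000: Saskia and Una each take 27,000; Phaedra's 27,000 share passes to Phaedra's issue.
Phaedra's share (27,000) is divided into 3 shares of 9,000: Adaeze, Osric, and Dagny each take 9,000.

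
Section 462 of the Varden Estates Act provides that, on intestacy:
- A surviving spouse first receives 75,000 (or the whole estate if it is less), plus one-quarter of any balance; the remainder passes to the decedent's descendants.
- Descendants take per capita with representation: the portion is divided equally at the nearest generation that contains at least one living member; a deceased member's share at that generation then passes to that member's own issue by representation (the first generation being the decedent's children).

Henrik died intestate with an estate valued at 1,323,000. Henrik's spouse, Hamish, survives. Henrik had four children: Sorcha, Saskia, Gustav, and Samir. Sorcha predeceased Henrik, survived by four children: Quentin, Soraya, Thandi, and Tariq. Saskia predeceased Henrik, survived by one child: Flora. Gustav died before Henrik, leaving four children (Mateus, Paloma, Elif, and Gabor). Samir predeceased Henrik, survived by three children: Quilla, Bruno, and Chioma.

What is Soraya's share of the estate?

Hamish first takes 75,000, leaving a balance of 1,248,000. Hamish then takes one-quarter of the balance (312,000), for a total of 387,000. The remaining 936,000 passes to the descendants.
No child survives, so the initial division is made at the grandchildren's generation.
The descendants' portion (936,000) is divided into 12 shares of 78,000: Quentin, Soraya, Thandi, Tariq, Flora, Mateus, Paloma, Elif, Gabor, Quilla, Bruno, and Chioma each take 78,000.

Soraya receives 78,000.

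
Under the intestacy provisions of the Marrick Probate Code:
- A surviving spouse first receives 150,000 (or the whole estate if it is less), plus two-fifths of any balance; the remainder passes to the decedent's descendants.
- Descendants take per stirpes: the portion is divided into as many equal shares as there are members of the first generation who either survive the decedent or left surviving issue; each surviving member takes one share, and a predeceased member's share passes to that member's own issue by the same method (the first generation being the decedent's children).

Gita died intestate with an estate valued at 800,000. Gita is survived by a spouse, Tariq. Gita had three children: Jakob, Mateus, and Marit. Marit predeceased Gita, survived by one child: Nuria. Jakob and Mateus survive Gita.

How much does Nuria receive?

Nuria receives 130,000.

Tariq first takes 150,000, leaving a balance of 650,000. Tariq then takes two-fifths of the balance (260,000), for a total of 410,000. The remaining 390,000 passes to the descendants.
The descendants' portion (390,000) is divided into 3 shares of 130,000: Jakob and Mateus each take 130,000; Marit's 130,000 share passes to Marit's issue.
Marit's share (130,000) passes entirely to Nuria.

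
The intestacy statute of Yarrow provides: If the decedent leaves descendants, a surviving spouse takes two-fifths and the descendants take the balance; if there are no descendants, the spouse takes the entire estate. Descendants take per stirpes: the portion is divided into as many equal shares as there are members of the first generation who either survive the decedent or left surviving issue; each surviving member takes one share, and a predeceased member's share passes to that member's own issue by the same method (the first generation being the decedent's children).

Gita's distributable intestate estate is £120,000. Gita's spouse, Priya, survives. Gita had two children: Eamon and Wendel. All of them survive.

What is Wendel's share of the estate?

Priya takes two-fifths of £120,000 = £48,000. The remaining £72,000 passes to the descendants.
The descendants' portion (£72,000) is divided into 2 shares of £36,000: Eamon and Wendel each take £36,000.

Wendel receives £36,000.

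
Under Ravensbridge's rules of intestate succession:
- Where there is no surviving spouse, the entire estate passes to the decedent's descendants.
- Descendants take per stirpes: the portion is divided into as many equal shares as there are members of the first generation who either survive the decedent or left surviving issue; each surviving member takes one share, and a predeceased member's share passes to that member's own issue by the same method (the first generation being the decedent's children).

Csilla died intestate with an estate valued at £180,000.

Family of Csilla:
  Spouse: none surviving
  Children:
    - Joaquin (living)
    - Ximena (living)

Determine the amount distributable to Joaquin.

Joaquin receives £90,000.

The entire £180,000 passes to the descendants.
That amount (£180,000) is divided into 2 shares of £90,000: Joaquin and Ximena each take £90,000.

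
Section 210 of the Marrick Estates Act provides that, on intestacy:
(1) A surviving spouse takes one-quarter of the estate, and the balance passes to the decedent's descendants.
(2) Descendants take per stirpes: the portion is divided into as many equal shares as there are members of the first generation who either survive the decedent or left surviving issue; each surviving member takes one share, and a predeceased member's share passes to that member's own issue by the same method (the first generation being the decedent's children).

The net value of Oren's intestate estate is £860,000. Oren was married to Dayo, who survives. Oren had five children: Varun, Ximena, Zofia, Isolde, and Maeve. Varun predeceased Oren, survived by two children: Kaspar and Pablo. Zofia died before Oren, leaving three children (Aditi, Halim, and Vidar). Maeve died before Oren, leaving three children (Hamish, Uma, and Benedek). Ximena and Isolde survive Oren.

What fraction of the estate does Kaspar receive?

Kaspar receives 3/40 of the estate.

Dayo takes one-quarter of £860,000 = £215,000. The remaining £645,000 passes to the descendants.
The descendants' portion (£645,000) is divided into 5 shares of £129,000: Ximena and Isolde each take £129,000; Varun's £129,000 share passes to Varun's issue; Zofia's £129,000 share passes to Zofia's issue; Maeve's £129,000 share passes to Maeve's issue.
Varun's share (£129,000) is divided into 2 shares of £64,500: Kaspar and Pablo each take £64,500.
Zofia's share (£129,000) is divided into 3 shares of £43,000: Aditi, Halim, and Vidar each take £43,000.
Maeve's share (£129,000) is divided into 3 shares of £43,000: Hamish, Uma, and Benedek each take £43,000.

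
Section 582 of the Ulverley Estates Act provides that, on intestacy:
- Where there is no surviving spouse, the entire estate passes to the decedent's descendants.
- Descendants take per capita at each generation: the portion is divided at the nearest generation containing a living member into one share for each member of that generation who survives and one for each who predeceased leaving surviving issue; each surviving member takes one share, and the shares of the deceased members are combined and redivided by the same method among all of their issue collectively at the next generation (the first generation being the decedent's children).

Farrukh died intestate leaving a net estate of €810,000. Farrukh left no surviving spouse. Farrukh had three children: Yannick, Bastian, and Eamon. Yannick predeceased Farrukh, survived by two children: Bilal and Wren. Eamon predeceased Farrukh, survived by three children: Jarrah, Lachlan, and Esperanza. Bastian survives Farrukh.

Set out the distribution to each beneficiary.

Bilal: €108,000; Wren: €108,000; Bastian: €270,000; Jarrah: €108,000; Lachlan: €108,000; Esperanza: €108,000

The entire €810,000 passes to the descendants.
That amount (€810,000) is divided at the children's generation into 3 shares of €270,000. Bastian takes €270,000. The 2 shares of the deceased (Yannick and Eamon) are combined into a pool of €540,000.
That pool (€540,000) is divided at the grandchildren's generation equally among Bilal, Wren, Jarrah, Lachlan, and Esperanza: €108,000 each.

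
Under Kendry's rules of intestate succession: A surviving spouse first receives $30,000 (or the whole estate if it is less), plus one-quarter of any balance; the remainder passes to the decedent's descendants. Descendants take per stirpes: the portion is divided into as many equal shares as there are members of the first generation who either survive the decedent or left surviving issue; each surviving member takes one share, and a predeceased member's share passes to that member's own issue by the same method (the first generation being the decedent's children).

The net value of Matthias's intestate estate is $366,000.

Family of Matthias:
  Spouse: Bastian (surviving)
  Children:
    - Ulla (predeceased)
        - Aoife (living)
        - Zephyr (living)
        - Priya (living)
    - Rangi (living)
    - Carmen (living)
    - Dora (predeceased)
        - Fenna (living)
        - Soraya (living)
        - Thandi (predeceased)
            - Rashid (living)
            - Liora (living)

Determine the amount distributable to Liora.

Liora receives $10,500.

Bastian first takes $30,000, leaving a balance of $336,000. Bastian then takes one-quarter of the balance ($84,000), for a total of $114,000. The remaining $252,000 passes to the descendants.
The descendants' portion ($252,000) is divided into 4 shares of $63,000: Rangi and Carmen each take $63,000; Ulla's $63,000 share passes to Ulla's issue; Dora's $63,000 share passes to Dora's issue.
Ulla's share ($63,000) is divided into 3 shares of $21,000: Aoife, Zephyr, and Priya each take $21,000.
Dora's share ($63,000) is divided into 3 shares of $21,000: Fenna and Soraya each take $21,000; Thandi's $21,000 share passes to Thandi's issue.
Thandi's share ($21,000) is divided into 2 shares of $10,500: Rashid and Liora each take $10,500.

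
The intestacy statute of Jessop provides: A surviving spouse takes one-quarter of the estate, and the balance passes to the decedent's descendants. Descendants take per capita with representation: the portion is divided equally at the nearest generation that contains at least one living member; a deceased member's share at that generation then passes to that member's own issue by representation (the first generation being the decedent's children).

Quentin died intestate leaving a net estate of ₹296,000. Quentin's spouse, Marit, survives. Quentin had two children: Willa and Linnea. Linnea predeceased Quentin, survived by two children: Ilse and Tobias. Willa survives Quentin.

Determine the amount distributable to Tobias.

Tobias receives ₹55,500.

Marit takes one-quarter of ₹296,000 = ₹74,000. The remaining ₹222,000 passes to the descendants.
The descendants' portion (₹222,000) is divided into 2 shares of ₹111,000: Willa takes ₹111,000; Linnea's ₹111,000 share passes to Linnea's issue.
Linnea's share (₹111,000) is divided into 2 shares of ₹55,500: Ilse and Tobias each take ₹55,500.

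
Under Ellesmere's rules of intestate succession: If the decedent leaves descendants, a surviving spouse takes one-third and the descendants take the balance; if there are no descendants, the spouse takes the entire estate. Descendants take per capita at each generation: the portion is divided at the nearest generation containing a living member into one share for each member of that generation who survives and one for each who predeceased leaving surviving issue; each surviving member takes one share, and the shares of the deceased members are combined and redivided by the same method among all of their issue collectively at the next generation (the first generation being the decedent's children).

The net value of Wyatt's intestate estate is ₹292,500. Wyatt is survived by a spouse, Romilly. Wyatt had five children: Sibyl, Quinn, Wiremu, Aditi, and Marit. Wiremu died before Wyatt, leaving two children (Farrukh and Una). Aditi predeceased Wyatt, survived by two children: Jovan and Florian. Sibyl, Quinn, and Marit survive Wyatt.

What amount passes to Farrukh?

Romilly takes one-third of ₹292,500 = ₹97,500. The remaining ₹195,000 passes to the descendants.
The descendants' portion (₹195,000) is divided at the children's generation into 5 shares of ₹39,000. Sibyl, Quinn, and Marit each take ₹39,000. The 2 shares of the deceased (Wiremu and Aditi) are combined into a pool of ₹78,000.
That pool (₹78,000) is divided at the grandchildren's generation equally among Farrukh, Una, Jovan, and Florian: ₹19,500 each.

Farrukh receives ₹19,500.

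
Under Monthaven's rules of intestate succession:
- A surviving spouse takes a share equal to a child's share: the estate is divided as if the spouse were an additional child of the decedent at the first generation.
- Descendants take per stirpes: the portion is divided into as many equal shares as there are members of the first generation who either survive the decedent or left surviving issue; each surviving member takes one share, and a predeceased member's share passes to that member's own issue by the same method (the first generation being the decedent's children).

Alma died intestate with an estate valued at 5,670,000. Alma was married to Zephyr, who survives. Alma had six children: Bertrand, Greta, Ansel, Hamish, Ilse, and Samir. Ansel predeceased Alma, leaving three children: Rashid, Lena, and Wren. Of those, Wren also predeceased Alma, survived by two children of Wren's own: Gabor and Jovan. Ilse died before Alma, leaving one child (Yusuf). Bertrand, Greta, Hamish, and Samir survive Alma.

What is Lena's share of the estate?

The spouse counts as an additional share at the children's level, so there are 7 primary shares of 810,000. Zephyr takes one such share (810,000).
The children's combined portion (4,860,000) is divided into 6 shares of 810,000: Bertrand, Greta, Hamish, and Samir each take 810,000; Ansel's 810,000 share passes to Ansel's issue; Ilse's 810,000 share passes to Ilse's issue.
Ansel's share (810,000) is divided into 3 shares of 270,000: Rashid and Lena each take 270,000; Wren's 270,000 share passes to Wren's issue.
Wren's share (270,000) is divided into 2 shares of 135,000: Gabor and Jovan each take 135,000.
Ilse's share (810,000) passes entirely to Yusuf.

Lena receives 270,000.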